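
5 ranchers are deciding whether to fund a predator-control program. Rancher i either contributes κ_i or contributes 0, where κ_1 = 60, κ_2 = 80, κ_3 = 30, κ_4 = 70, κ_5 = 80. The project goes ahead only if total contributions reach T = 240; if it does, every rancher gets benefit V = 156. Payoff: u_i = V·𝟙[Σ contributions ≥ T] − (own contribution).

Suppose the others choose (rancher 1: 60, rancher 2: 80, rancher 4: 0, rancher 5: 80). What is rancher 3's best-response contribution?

30

Others' total = 220. Contributing 30 brings total to 250 ≥ 240: gain V − κ_3 = 126.
Best response: 30.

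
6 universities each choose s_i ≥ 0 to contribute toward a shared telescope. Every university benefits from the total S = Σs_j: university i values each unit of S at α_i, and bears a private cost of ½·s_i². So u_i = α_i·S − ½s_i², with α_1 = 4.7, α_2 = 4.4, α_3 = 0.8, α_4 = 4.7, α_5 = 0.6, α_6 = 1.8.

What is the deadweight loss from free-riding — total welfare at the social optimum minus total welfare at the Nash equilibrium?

611.89

University i's FOC: ∂u_i/∂s_i = α_i − s_i = 0, so s_i* = α_i.
NE contributions = (4.7, 4.4, 0.8, 4.7, 0.6, 1.8); S = 17.
W^NE = (Σα)·S − ½Σα_i² = 17² − ½·67.78 = 255.11.
Planner sets s_i = Σα_j = 17 for every i, so S^SO = 6·17 = 102.
W^SO = (Σα)·S^SO − ½·6·(Σα)² = (6/2)·17² = 867.
Deadweight loss = W^SO − W^NE = 611.89.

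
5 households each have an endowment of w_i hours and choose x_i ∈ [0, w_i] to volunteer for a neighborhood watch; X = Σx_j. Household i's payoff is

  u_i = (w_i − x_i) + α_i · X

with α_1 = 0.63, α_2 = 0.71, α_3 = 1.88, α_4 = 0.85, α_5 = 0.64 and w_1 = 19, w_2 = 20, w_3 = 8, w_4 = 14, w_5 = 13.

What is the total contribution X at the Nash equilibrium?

∂u_i/∂x_i = α_i − 1, so household i contributes w_i if α_i > 1, else 0.
α_i > 1 for i ∈ {3}; NE contributions (0, 0, 8, 0, 0), X = 8.

8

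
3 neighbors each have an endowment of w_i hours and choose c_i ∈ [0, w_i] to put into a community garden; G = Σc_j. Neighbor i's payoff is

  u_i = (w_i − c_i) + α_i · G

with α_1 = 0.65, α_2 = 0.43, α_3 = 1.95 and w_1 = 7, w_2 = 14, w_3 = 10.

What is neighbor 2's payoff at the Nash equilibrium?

18.3

∂u_i/∂c_i = α_i − 1, so neighbor i contributes w_i if α_i > 1, else 0.
α_i > 1 for i ∈ {3}; NE contributions (0, 0, 10), G = 10.
u_2 = (14 − 0) + 0.43·10 = 18.3.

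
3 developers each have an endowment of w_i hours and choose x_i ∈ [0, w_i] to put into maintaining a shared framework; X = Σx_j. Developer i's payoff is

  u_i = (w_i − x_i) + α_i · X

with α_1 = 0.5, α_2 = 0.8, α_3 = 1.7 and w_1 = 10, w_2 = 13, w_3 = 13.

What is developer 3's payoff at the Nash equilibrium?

22.1

∂u_i/∂x_i = α_i − 1, so developer i contributes w_i if α_i > 1, else 0.
α_i > 1 for i ∈ {3}; NE contributions (0, 0, 13), X = 13.
u_3 = (13 − 13) + 1.7·13 = 22.1.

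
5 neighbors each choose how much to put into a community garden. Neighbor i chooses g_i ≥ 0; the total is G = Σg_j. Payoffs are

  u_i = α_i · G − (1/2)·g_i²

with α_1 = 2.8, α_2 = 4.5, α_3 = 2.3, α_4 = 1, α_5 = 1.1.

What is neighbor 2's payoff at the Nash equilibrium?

42.525

Neighbor i's FOC: ∂u_i/∂g_i = α_i − g_i = 0, so g_i* = α_i.
NE contributions = (2.8, 4.5, 2.3, 1, 1.1); G = 11.7.
u_2 = α_2·G − ½·(g_2)² = 4.5·11.7 − ½·4.5² = 42.525.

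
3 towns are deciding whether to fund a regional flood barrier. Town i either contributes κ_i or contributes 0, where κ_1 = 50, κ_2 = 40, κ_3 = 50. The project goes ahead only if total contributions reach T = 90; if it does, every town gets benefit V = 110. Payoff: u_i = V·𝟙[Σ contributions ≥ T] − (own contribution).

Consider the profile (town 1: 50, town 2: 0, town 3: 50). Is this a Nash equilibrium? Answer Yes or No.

Yes

Total = 100 ≥ 90: provided.
Town 1 (pledges 50, payoff 60): dropping to 0 → total 50, payoff 0. No gain.
Town 2 (pledges 0, payoff 110): pledging 40 → total 140, payoff 70. No gain.
Town 3 (pledges 50, payoff 60): dropping to 0 → total 50, payoff 0. No gain.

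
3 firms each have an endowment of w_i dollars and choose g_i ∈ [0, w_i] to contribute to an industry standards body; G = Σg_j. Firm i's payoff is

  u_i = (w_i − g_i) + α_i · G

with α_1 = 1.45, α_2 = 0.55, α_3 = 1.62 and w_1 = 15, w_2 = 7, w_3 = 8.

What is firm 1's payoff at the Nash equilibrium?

∂u_i/∂g_i = α_i − 1, so firm i contributes w_i if α_i > 1, else 0.
α_i > 1 for i ∈ {1, 3}; NE contributions (15, 0, 8), G = 23.
u_1 = (15 − 15) + 1.45·23 = 33.35.

33.35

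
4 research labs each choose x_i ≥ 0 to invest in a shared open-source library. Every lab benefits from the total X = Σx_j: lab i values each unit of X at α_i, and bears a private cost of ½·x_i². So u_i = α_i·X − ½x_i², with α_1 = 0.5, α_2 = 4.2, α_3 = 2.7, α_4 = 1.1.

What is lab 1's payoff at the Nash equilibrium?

4.125

Lab i's FOC: ∂u_i/∂x_i = α_i − x_i = 0, so x_i* = α_i.
NE contributions = (0.5, 4.2, 2.7, 1.1); X = 8.5.
u_1 = α_1·X − ½·(x_1)² = 0.5·8.5 − ½·0.5² = 4.125.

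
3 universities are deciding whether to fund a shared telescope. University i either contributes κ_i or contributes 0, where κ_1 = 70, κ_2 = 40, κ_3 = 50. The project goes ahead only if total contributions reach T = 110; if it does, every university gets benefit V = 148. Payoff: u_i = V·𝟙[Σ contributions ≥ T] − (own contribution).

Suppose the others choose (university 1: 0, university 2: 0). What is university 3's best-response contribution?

Others' total = 0. Even contributing 50 gives 50 < 110: no benefit either way.
Best response: 0.

0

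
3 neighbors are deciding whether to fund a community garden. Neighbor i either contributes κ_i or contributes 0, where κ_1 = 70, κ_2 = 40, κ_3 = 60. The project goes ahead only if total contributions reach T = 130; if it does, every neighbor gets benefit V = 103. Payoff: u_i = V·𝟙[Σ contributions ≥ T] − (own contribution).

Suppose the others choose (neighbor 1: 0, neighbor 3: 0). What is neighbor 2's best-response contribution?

Others' total = 0. Even contributing 40 gives 40 < 130: no benefit either way.
Best response: 0.

0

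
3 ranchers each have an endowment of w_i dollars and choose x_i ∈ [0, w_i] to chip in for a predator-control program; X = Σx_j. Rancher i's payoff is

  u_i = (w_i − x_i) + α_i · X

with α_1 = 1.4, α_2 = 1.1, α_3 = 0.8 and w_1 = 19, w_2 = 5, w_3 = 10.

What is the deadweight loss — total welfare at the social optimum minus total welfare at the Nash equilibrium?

∂u_i/∂x_i = α_i − 1, so rancher i contributes w_i if α_i > 1, else 0.
α_i > 1 for i ∈ {1, 2}; NE contributions (19, 5, 0), X = 24.
W^NE = Σw_i − X^NE + (Σα_i)·X^NE = 34 + 2.3·24 = 89.2.
Planner: ∂(Σu_j)/∂x_i = Σα_j − 1 = 2.3 > 0, so everyone contributes w_i; X^SO = 34, W^SO = 34 + 2.3·34 = 112.2.
Deadweight loss = 23.

23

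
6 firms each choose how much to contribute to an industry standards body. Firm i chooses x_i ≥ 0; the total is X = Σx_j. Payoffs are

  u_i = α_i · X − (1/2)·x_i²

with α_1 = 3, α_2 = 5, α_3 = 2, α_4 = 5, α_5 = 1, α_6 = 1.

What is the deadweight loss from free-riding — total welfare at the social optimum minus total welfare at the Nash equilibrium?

610.5

Firm i's FOC: ∂u_i/∂x_i = α_i − x_i = 0, so x_i* = α_i.
NE contributions = (3, 5, 2, 5, 1, 1); X = 17.
W^NE = (Σα)·X − ½Σα_i² = 17² − ½·65 = 256.5.
Planner sets x_i = Σα_j = 17 for every i, so X^SO = 6·17 = 102.
W^SO = (Σα)·X^SO − ½·6·(Σα)² = (6/2)·17² = 867.
Deadweight loss = W^SO − W^NE = 610.5.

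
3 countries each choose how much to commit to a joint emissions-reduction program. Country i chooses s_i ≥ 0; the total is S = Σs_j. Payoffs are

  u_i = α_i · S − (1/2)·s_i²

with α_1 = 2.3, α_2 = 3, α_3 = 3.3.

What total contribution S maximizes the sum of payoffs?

25.8

Planner FOC: ∂(Σu_j)/∂s_i = (Σα_j) − s_i = 0, so s_i^SO = Σα_j = 8.6 for every i; S^SO = 25.8.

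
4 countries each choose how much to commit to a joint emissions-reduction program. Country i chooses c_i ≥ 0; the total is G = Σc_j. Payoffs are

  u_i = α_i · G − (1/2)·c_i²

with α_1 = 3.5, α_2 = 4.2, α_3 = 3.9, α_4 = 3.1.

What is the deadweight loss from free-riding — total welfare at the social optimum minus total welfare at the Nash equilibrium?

243.445

Country i's FOC: ∂u_i/∂c_i = α_i − c_i = 0, so c_i* = α_i.
NE contributions = (3.5, 4.2, 3.9, 3.1); G = 14.7.
W^NE = (Σα)·G − ½Σα_i² = 14.7² − ½·54.71 = 188.735.
Planner sets c_i = Σα_j = 14.7 for every i, so G^SO = 4·14.7 = 58.8.
W^SO = (Σα)·G^SO − ½·4·(Σα)² = (4/2)·14.7² = 432.18.
Deadweight loss = W^SO − W^NE = 243.445.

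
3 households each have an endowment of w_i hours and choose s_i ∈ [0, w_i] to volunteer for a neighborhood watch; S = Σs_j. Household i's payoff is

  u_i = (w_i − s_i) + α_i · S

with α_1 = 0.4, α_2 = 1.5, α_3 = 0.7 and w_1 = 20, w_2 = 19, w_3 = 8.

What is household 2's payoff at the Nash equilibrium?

∂u_i/∂s_i = α_i − 1, so household i contributes w_i if α_i > 1, else 0.
α_i > 1 for i ∈ {2}; NE contributions (0, 19, 0), S = 19.
u_2 = (19 − 19) + 1.5·19 = 28.5.

28.5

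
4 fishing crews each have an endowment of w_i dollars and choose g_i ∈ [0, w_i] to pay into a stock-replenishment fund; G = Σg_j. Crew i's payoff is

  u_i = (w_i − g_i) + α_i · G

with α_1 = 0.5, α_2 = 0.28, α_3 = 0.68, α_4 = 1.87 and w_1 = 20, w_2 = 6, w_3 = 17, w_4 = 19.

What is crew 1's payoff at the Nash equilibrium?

∂u_i/∂g_i = α_i − 1, so crew i contributes w_i if α_i > 1, else 0.
α_i > 1 for i ∈ {4}; NE contributions (0, 0, 0, 19), G = 19.
u_1 = (20 − 0) + 0.5·19 = 29.5.

29.5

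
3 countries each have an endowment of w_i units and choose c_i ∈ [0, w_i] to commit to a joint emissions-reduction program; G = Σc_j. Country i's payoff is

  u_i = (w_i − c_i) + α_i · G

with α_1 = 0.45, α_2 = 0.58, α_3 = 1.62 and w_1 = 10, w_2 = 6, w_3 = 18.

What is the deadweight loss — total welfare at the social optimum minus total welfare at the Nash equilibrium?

∂u_i/∂c_i = α_i − 1, so country i contributes w_i if α_i > 1, else 0.
α_i > 1 for i ∈ {3}; NE contributions (0, 0, 18), G = 18.
W^NE = Σw_i − G^NE + (Σα_i)·G^NE = 34 + 1.65·18 = 63.7.
Planner: ∂(Σu_j)/∂c_i = Σα_j − 1 = 1.65 > 0, so everyone contributes w_i; G^SO = 34, W^SO = 34 + 1.65·34 = 90.1.
Deadweight loss = 26.4.

26.4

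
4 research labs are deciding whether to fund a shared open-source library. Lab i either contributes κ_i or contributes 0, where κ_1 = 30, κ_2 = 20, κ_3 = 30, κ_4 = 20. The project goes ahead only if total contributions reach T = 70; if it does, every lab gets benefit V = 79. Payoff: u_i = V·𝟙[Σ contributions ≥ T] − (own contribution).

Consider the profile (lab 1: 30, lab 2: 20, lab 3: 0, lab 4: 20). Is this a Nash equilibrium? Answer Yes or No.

Total = 70 ≥ 70: provided.
Lab 1 (pledges 30, payoff 49): dropping to 0 → total 40, payoff 0. No gain.
Lab 2 (pledges 20, payoff 59): dropping to 0 → total 50, payoff 0. No gain.
Lab 3 (pledges 0, payoff 79): pledging 30 → total 100, payoff 49. No gain.
Lab 4 (pledges 20, payoff 59): dropping to 0 → total 50, payoff 0. No gain.

Yes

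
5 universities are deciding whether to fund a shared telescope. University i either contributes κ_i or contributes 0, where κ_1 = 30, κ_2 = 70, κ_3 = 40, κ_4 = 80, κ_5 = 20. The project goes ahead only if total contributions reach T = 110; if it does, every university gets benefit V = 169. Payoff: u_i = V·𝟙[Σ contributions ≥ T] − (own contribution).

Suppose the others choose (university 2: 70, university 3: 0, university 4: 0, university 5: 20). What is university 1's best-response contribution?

30

Others' total = 90. Contributing 30 brings total to 120 ≥ 110: gain V − κ_1 = 139.
Best response: 30.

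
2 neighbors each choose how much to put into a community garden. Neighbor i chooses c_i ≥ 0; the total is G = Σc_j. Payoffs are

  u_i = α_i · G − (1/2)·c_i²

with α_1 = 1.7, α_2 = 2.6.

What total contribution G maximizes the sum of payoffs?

Planner FOC: ∂(Σu_j)/∂c_i = (Σα_j) − c_i = 0, so c_i^SO = Σα_j = 4.3 for every i; G^SO = 8.6.

8.6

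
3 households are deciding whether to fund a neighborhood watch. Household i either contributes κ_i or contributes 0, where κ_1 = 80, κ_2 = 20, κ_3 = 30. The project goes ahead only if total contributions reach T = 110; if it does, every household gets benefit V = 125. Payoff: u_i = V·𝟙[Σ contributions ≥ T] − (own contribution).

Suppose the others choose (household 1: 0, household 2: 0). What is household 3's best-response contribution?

0

Others' total = 0. Even contributing 30 gives 30 < 110: no benefit either way.
Best response: 0.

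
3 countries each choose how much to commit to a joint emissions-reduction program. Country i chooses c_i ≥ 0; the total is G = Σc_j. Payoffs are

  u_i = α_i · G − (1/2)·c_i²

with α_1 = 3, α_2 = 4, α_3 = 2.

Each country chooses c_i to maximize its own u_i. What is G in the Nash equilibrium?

9

Country i's FOC: ∂u_i/∂c_i = α_i − c_i = 0, so c_i* = α_i.
NE contributions = (3, 4, 2); G = 9.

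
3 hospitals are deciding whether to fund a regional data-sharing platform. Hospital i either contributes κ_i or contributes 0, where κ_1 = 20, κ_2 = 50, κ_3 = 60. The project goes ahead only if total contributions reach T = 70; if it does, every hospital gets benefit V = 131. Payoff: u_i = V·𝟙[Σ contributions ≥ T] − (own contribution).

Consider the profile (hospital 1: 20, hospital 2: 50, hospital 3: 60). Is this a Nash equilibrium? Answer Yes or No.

No

Total = 130 ≥ 70: provided.
Hospital 1 (pledges 20, payoff 111): dropping to 0 → total 110, payoff 131. Profitable deviation.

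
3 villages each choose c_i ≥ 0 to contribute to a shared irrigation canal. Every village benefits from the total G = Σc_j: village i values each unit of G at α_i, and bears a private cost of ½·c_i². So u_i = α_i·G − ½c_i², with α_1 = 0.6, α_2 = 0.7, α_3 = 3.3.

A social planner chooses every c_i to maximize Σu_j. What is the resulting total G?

13.8

Planner FOC: ∂(Σu_j)/∂c_i = (Σα_j) − c_i = 0, so c_i^SO = Σα_j = 4.6 for every i; G^SO = 13.8.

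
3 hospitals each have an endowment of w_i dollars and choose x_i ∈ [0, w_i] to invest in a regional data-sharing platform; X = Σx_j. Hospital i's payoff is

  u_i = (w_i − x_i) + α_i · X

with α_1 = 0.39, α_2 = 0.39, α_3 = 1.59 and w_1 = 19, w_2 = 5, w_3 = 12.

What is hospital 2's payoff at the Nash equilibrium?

∂u_i/∂x_i = α_i − 1, so hospital i contributes w_i if α_i > 1, else 0.
α_i > 1 for i ∈ {3}; NE contributions (0, 0, 12), X = 12.
u_2 = (5 − 0) + 0.39·12 = 9.68.

9.68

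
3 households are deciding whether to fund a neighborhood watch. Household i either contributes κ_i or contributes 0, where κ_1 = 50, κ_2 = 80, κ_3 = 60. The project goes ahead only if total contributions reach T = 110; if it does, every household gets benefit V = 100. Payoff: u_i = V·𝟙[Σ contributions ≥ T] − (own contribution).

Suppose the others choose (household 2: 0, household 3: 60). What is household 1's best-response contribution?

Others' total = 60. Contributing 50 brings total to 110 ≥ 110: gain V − κ_1 = 50.
Best response: 50.

50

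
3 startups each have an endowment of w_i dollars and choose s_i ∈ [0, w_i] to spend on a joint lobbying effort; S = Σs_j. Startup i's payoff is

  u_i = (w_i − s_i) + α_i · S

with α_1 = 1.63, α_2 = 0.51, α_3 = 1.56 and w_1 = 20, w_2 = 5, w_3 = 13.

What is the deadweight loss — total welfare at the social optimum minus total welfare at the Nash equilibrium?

∂u_i/∂s_i = α_i − 1, so startup i contributes w_i if α_i > 1, else 0.
α_i > 1 for i ∈ {1, 3}; NE contributions (20, 0, 13), S = 33.
W^NE = Σw_i − S^NE + (Σα_i)·S^NE = 38 + 2.7·33 = 127.1.
Planner: ∂(Σu_j)/∂s_i = Σα_j − 1 = 2.7 > 0, so everyone contributes w_i; S^SO = 38, W^SO = 38 + 2.7·38 = 140.6.
Deadweight loss = 13.5.

13.5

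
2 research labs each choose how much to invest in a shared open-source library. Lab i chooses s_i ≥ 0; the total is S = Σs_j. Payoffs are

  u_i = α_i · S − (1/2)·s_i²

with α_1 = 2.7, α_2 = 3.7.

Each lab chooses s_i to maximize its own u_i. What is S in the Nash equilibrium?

6.4

Lab i's FOC: ∂u_i/∂s_i = α_i − s_i = 0, so s_i* = α_i.
NE contributions = (2.7, 3.7); S = 6.4.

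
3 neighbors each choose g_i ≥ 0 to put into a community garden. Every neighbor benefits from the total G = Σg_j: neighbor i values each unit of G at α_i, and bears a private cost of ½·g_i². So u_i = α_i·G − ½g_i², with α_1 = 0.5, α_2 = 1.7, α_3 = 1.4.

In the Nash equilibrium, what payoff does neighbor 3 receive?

Neighbor i's FOC: ∂u_i/∂g_i = α_i − g_i = 0, so g_i* = α_i.
NE contributions = (0.5, 1.7, 1.4); G = 3.6.
u_3 = α_3·G − ½·(g_3)² = 1.4·3.6 − ½·1.4² = 4.06.

4.06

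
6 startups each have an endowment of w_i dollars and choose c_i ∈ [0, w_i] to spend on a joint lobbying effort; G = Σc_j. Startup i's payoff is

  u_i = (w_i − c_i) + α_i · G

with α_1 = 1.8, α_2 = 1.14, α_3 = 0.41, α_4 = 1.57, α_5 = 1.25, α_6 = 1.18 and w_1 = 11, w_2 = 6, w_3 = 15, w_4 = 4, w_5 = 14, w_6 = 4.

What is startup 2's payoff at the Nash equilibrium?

∂u_i/∂c_i = α_i − 1, so startup i contributes w_i if α_i > 1, else 0.
α_i > 1 for i ∈ {1, 2, 4, 5, 6}; NE contributions (11, 6, 0, 4, 14, 4), G = 39.
u_2 = (6 − 6) + 1.14·39 = 44.46.

44.46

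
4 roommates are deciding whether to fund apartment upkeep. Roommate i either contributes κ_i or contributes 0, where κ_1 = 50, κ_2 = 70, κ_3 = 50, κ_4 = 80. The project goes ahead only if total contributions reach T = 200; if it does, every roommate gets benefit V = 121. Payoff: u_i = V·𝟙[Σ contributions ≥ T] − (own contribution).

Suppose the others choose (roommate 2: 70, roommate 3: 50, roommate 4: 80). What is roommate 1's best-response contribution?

0

Others' total = 200 ≥ 200; contributing adds cost 50 for no extra benefit.
Best response: 0.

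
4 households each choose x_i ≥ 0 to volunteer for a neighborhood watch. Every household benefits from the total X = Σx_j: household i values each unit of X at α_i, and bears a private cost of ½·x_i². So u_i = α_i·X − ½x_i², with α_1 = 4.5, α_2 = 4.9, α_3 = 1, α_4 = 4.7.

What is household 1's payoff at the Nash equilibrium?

57.825

Household i's FOC: ∂u_i/∂x_i = α_i − x_i = 0, so x_i* = α_i.
NE contributions = (4.5, 4.9, 1, 4.7); X = 15.1.
u_1 = α_1·X − ½·(x_1)² = 4.5·15.1 − ½·4.5² = 57.825.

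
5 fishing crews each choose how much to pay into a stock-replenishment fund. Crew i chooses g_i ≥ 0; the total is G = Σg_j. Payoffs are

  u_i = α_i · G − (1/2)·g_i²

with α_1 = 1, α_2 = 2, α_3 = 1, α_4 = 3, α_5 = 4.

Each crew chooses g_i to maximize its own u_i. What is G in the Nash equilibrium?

11

Crew i's FOC: ∂u_i/∂g_i = α_i − g_i = 0, so g_i* = α_i.
NE contributions = (1, 2, 1, 3, 4); G = 11.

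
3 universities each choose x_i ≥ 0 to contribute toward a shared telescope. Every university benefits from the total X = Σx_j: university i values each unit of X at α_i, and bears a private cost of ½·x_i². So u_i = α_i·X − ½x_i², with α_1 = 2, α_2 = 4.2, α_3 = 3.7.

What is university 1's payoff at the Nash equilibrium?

17.8

University i's FOC: ∂u_i/∂x_i = α_i − x_i = 0, so x_i* = α_i.
NE contributions = (2, 4.2, 3.7); X = 9.9.
u_1 = α_1·X − ½·(x_1)² = 2·9.9 − ½·2² = 17.8.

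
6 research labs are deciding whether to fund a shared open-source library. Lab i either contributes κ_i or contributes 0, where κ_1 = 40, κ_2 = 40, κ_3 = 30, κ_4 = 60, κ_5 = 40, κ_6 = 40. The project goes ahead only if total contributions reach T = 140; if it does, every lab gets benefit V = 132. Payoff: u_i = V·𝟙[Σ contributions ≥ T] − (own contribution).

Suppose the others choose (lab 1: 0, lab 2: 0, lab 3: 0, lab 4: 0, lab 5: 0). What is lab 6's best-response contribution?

Others' total = 0. Even contributing 40 gives 40 < 140: no benefit either way.
Best response: 0.

0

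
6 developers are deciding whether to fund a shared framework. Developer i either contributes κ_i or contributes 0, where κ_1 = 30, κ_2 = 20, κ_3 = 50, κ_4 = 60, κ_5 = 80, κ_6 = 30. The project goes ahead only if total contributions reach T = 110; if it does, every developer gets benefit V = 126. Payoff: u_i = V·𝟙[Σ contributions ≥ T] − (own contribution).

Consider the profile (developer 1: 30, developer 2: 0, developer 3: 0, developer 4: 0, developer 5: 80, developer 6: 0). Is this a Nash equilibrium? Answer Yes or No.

Yes

Total = 110 ≥ 110: provided.
Developer 1 (pledges 30, payoff 96): dropping to 0 → total 80, payoff 0. No gain.
Developer 2 (pledges 0, payoff 126): pledging 20 → total 130, payoff 106. No gain.
Developer 3 (pledges 0, payoff 126): pledging 50 → total 160, payoff 76. No gain.
Developer 4 (pledges 0, payoff 126): pledging 60 → total 170, payoff 66. No gain.
Developer 5 (pledges 80, payoff 46): dropping to 0 → total 30, payoff 0. No gain.
Developer 6 (pledges 0, payoff 126): pledging 30 → total 140, payoff 96. No gain.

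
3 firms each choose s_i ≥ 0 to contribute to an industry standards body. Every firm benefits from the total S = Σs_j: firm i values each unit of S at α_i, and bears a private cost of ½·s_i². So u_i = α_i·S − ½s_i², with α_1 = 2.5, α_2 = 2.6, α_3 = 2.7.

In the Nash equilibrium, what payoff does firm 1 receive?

Firm i's FOC: ∂u_i/∂s_i = α_i − s_i = 0, so s_i* = α_i.
NE contributions = (2.5, 2.6, 2.7); S = 7.8.
u_1 = α_1·S − ½·(s_1)² = 2.5·7.8 − ½·2.5² = 16.375.

16.375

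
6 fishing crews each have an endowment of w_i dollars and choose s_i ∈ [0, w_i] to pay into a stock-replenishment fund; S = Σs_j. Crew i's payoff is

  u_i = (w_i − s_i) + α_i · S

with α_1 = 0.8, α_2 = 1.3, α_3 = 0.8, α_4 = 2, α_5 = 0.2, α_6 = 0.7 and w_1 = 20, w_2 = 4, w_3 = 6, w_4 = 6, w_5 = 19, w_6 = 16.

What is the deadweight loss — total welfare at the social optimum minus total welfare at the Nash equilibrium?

292.8

∂u_i/∂s_i = α_i − 1, so crew i contributes w_i if α_i > 1, else 0.
α_i > 1 for i ∈ {2, 4}; NE contributions (0, 4, 0, 6, 0, 0), S = 10.
W^NE = Σw_i − S^NE + (Σα_i)·S^NE = 71 + 4.8·10 = 119.
Planner: ∂(Σu_j)/∂s_i = Σα_j − 1 = 4.8 > 0, so everyone contributes w_i; S^SO = 71, W^SO = 71 + 4.8·71 = 411.8.
Deadweight loss = 292.8.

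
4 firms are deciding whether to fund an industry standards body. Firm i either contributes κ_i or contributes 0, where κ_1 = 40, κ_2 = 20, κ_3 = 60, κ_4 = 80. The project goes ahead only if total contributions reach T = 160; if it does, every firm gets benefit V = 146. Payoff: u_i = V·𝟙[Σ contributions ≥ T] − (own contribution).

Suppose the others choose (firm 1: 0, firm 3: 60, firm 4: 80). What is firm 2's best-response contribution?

Others' total = 140. Contributing 20 brings total to 160 ≥ 160: gain V − κ_2 = 126.
Best response: 20.

20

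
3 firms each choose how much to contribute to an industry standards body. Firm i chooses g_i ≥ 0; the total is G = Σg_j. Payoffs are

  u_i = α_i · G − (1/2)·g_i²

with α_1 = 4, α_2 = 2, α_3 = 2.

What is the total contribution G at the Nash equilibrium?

Firm i's FOC: ∂u_i/∂g_i = α_i − g_i = 0, so g_i* = α_i.
NE contributions = (4, 2, 2); G = 8.

8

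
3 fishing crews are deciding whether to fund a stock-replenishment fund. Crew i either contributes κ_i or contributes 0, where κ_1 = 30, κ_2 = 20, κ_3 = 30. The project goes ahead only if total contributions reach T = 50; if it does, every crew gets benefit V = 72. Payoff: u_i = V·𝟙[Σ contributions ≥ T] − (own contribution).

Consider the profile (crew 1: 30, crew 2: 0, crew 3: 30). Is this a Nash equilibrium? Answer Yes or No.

Yes

Total = 60 ≥ 50: provided.
Crew 1 (pledges 30, payoff 42): dropping to 0 → total 30, payoff 0. No gain.
Crew 2 (pledges 0, payoff 72): pledging 20 → total 80, payoff 52. No gain.
Crew 3 (pledges 30, payoff 42): dropping to 0 → total 30, payoff 0. No gain.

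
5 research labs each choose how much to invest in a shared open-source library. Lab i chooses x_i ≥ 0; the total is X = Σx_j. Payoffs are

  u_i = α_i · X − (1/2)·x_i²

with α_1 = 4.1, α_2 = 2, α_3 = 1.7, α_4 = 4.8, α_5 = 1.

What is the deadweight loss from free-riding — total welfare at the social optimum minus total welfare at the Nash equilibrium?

301.31

Lab i's FOC: ∂u_i/∂x_i = α_i − x_i = 0, so x_i* = α_i.
NE contributions = (4.1, 2, 1.7, 4.8, 1); X = 13.6.
W^NE = (Σα)·X − ½Σα_i² = 13.6² − ½·47.74 = 161.09.
Planner sets x_i = Σα_j = 13.6 for every i, so X^SO = 5·13.6 = 68.
W^SO = (Σα)·X^SO − ½·5·(Σα)² = (5/2)·13.6² = 462.4.
Deadweight loss = W^SO − W^NE = 301.31.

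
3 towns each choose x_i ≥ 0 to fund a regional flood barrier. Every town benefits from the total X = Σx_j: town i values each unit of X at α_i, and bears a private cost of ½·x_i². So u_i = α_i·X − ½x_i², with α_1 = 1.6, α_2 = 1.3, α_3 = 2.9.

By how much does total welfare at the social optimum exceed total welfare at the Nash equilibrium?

Town i's FOC: ∂u_i/∂x_i = α_i − x_i = 0, so x_i* = α_i.
NE contributions = (1.6, 1.3, 2.9); X = 5.8.
W^NE = (Σα)·X − ½Σα_i² = 5.8² − ½·12.66 = 27.31.
Planner sets x_i = Σα_j = 5.8 for every i, so X^SO = 3·5.8 = 17.4.
W^SO = (Σα)·X^SO − ½·3·(Σα)² = (3/2)·5.8² = 50.46.
Deadweight loss = W^SO − W^NE = 23.15.

23.15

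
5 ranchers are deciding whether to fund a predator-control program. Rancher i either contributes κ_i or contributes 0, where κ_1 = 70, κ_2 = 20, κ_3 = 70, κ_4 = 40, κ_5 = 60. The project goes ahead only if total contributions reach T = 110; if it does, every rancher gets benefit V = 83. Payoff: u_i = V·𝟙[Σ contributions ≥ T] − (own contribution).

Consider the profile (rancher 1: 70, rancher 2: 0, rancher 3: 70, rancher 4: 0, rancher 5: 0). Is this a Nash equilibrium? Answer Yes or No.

Yes

Total = 140 ≥ 110: provided.
Rancher 1 (pledges 70, payoff 13): dropping to 0 → total 70, payoff 0. No gain.
Rancher 2 (pledges 0, payoff 83): pledging 20 → total 160, payoff 63. No gain.
Rancher 3 (pledges 70, payoff 13): dropping to 0 → total 70, payoff 0. No gain.
Rancher 4 (pledges 0, payoff 83): pledging 40 → total 180, payoff 43. No gain.
Rancher 5 (pledges 0, payoff 83): pledging 60 → total 200, payoff 23. No gain.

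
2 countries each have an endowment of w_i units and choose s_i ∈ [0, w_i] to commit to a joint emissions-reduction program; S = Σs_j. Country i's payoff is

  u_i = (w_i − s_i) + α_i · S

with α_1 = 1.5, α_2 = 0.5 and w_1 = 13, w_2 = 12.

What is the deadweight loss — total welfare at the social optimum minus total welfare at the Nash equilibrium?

12

∂u_i/∂s_i = α_i − 1, so country i contributes w_i if α_i > 1, else 0.
α_i > 1 for i ∈ {1}; NE contributions (13, 0), S = 13.
W^NE = Σw_i − S^NE + (Σα_i)·S^NE = 25 + 1·13 = 38.
Planner: ∂(Σu_j)/∂s_i = Σα_j − 1 = 1 > 0, so everyone contributes w_i; S^SO = 25, W^SO = 25 + 1·25 = 50.
Deadweight loss = 12.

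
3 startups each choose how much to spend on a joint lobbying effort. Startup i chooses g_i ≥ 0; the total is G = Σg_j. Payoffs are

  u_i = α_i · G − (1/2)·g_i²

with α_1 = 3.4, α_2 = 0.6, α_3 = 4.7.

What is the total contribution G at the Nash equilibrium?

8.7

Startup i's FOC: ∂u_i/∂g_i = α_i − g_i = 0, so g_i* = α_i.
NE contributions = (3.4, 0.6, 4.7); G = 8.7.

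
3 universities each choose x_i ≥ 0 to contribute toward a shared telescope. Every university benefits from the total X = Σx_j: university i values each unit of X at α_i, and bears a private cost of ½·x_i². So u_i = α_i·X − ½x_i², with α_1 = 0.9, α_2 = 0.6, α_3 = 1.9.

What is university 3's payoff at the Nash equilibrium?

University i's FOC: ∂u_i/∂x_i = α_i − x_i = 0, so x_i* = α_i.
NE contributions = (0.9, 0.6, 1.9); X = 3.4.
u_3 = α_3·X − ½·(x_3)² = 1.9·3.4 − ½·1.9² = 4.655.

4.655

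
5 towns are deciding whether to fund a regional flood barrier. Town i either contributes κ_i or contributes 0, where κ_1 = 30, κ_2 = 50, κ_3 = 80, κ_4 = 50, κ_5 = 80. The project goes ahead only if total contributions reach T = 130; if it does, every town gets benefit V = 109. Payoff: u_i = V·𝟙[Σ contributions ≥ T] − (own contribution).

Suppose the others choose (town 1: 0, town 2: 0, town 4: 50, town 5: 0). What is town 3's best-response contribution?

Others' total = 50. Contributing 80 brings total to 130 ≥ 130: gain V − κ_3 = 29.
Best response: 80.

80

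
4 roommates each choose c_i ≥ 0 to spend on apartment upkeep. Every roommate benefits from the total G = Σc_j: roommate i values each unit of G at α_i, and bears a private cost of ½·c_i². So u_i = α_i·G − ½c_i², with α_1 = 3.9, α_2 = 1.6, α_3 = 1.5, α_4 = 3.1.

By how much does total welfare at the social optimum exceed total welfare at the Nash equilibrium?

116.825

Roommate i's FOC: ∂u_i/∂c_i = α_i − c_i = 0, so c_i* = α_i.
NE contributions = (3.9, 1.6, 1.5, 3.1); G = 10.1.
W^NE = (Σα)·G − ½Σα_i² = 10.1² − ½·29.63 = 87.195.
Planner sets c_i = Σα_j = 10.1 for every i, so G^SO = 4·10.1 = 40.4.
W^SO = (Σα)·G^SO − ½·4·(Σα)² = (4/2)·10.1² = 204.02.
Deadweight loss = W^SO − W^NE = 116.825.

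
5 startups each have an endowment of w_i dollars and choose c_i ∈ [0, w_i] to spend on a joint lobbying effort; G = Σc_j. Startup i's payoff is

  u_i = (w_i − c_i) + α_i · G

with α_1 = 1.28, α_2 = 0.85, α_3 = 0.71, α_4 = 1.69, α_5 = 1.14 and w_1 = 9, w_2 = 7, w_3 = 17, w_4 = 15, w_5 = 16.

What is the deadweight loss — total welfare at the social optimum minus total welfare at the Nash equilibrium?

112.08

∂u_i/∂c_i = α_i − 1, so startup i contributes w_i if α_i > 1, else 0.
α_i > 1 for i ∈ {1, 4, 5}; NE contributions (9, 0, 0, 15, 16), G = 40.
W^NE = Σw_i − G^NE + (Σα_i)·G^NE = 64 + 4.67·40 = 250.8.
Planner: ∂(Σu_j)/∂c_i = Σα_j − 1 = 4.67 > 0, so everyone contributes w_i; G^SO = 64, W^SO = 64 + 4.67·64 = 362.88.
Deadweight loss = 112.08.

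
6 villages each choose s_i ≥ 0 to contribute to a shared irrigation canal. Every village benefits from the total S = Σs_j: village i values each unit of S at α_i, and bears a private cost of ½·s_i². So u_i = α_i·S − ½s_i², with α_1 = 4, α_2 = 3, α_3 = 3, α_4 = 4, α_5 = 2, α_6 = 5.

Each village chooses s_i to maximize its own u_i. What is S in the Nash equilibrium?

21

Village i's FOC: ∂u_i/∂s_i = α_i − s_i = 0, so s_i* = α_i.
NE contributions = (4, 3, 3, 4, 2, 5); S = 21.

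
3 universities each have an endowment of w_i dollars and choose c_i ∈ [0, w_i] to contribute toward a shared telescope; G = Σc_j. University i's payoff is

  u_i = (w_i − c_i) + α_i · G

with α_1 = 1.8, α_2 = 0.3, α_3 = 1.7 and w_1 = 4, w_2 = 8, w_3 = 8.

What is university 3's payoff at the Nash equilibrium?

∂u_i/∂c_i = α_i − 1, so university i contributes w_i if α_i > 1, else 0.
α_i > 1 for i ∈ {1, 3}; NE contributions (4, 0, 8), G = 12.
u_3 = (8 − 8) + 1.7·12 = 20.4.

20.4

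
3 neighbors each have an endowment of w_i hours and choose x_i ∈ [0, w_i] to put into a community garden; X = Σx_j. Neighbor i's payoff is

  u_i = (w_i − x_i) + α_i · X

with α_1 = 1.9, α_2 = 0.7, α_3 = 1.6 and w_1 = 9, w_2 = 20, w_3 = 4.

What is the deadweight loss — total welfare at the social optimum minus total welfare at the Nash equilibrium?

64

∂u_i/∂x_i = α_i − 1, so neighbor i contributes w_i if α_i > 1, else 0.
α_i > 1 for i ∈ {1, 3}; NE contributions (9, 0, 4), X = 13.
W^NE = Σw_i − X^NE + (Σα_i)·X^NE = 33 + 3.2·13 = 74.6.
Planner: ∂(Σu_j)/∂x_i = Σα_j − 1 = 3.2 > 0, so everyone contributes w_i; X^SO = 33, W^SO = 33 + 3.2·33 = 138.6.
Deadweight loss = 64.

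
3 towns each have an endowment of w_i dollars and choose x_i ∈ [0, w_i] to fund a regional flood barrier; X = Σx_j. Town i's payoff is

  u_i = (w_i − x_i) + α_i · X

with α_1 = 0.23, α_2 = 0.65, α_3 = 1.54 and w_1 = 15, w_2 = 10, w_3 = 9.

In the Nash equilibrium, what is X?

9

∂u_i/∂x_i = α_i − 1, so town i contributes w_i if α_i > 1, else 0.
α_i > 1 for i ∈ {3}; NE contributions (0, 0, 9), X = 9.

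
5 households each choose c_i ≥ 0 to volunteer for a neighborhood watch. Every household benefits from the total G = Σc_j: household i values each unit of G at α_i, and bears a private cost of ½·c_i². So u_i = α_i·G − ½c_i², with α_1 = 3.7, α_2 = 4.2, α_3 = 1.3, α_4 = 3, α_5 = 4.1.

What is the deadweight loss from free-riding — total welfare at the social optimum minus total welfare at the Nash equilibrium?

427.95

Household i's FOC: ∂u_i/∂c_i = α_i − c_i = 0, so c_i* = α_i.
NE contributions = (3.7, 4.2, 1.3, 3, 4.1); G = 16.3.
W^NE = (Σα)·G − ½Σα_i² = 16.3² − ½·58.83 = 236.275.
Planner sets c_i = Σα_j = 16.3 for every i, so G^SO = 5·16.3 = 81.5.
W^SO = (Σα)·G^SO − ½·5·(Σα)² = (5/2)·16.3² = 664.225.
Deadweight loss = W^SO − W^NE = 427.95.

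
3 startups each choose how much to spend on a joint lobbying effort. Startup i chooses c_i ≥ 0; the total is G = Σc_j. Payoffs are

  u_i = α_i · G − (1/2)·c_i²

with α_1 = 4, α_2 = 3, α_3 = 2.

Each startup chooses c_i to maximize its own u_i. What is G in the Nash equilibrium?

Startup i's FOC: ∂u_i/∂c_i = α_i − c_i = 0, so c_i* = α_i.
NE contributions = (4, 3, 2); G = 9.

9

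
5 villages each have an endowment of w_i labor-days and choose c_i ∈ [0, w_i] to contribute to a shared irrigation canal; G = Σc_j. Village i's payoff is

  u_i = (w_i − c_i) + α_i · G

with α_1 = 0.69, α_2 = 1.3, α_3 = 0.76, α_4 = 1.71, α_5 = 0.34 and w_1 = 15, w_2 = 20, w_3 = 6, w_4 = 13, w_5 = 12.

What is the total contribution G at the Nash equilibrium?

33

∂u_i/∂c_i = α_i − 1, so village i contributes w_i if α_i > 1, else 0.
α_i > 1 for i ∈ {2, 4}; NE contributions (0, 20, 0, 13, 0), G = 33.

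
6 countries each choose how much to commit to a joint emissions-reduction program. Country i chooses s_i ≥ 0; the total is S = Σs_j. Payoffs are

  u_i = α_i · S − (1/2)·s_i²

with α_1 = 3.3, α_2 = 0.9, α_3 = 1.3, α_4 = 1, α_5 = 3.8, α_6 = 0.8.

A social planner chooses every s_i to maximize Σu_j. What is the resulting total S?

Planner FOC: ∂(Σu_j)/∂s_i = (Σα_j) − s_i = 0, so s_i^SO = Σα_j = 11.1 for every i; S^SO = 66.6.

66.6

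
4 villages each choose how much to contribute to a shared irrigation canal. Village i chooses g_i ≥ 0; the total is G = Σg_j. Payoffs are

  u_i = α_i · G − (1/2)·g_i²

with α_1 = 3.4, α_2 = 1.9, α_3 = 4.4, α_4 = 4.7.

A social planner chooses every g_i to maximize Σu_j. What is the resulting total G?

57.6

Planner FOC: ∂(Σu_j)/∂g_i = (Σα_j) − g_i = 0, so g_i^SO = Σα_j = 14.4 for every i; G^SO = 57.6.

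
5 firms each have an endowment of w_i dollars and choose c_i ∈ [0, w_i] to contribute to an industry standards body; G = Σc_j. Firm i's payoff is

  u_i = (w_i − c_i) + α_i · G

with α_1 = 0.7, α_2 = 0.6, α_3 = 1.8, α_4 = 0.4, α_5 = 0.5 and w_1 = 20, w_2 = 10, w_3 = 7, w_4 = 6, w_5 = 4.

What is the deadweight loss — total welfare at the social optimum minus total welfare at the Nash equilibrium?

120

∂u_i/∂c_i = α_i − 1, so firm i contributes w_i if α_i > 1, else 0.
α_i > 1 for i ∈ {3}; NE contributions (0, 0, 7, 0, 0), G = 7.
W^NE = Σw_i − G^NE + (Σα_i)·G^NE = 47 + 3·7 = 68.
Planner: ∂(Σu_j)/∂c_i = Σα_j − 1 = 3 > 0, so everyone contributes w_i; G^SO = 47, W^SO = 47 + 3·47 = 188.
Deadweight loss = 120.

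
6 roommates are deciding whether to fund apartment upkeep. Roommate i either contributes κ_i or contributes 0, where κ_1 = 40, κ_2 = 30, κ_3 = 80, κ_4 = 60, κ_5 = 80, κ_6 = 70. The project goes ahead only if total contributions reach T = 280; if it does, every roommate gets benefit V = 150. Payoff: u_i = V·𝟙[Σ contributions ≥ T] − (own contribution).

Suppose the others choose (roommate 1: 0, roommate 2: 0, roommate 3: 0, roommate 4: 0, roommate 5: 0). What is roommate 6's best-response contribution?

0

Others' total = 0. Even contributing 70 gives 70 < 280: no benefit either way.
Best response: 0.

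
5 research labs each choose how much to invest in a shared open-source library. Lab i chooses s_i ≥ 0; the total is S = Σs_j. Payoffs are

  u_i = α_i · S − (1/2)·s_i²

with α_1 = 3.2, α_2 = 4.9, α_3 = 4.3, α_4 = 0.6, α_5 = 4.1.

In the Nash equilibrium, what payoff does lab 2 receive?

71.785

Lab i's FOC: ∂u_i/∂s_i = α_i − s_i = 0, so s_i* = α_i.
NE contributions = (3.2, 4.9, 4.3, 0.6, 4.1); S = 17.1.
u_2 = α_2·S − ½·(s_2)² = 4.9·17.1 − ½·4.9² = 71.785.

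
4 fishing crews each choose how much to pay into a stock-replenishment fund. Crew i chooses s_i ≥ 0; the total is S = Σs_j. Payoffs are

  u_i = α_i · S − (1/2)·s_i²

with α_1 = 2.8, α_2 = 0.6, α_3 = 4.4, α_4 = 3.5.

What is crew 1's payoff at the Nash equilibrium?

27.72

Crew i's FOC: ∂u_i/∂s_i = α_i − s_i = 0, so s_i* = α_i.
NE contributions = (2.8, 0.6, 4.4, 3.5); S = 11.3.
u_1 = α_1·S − ½·(s_1)² = 2.8·11.3 − ½·2.8² = 27.72.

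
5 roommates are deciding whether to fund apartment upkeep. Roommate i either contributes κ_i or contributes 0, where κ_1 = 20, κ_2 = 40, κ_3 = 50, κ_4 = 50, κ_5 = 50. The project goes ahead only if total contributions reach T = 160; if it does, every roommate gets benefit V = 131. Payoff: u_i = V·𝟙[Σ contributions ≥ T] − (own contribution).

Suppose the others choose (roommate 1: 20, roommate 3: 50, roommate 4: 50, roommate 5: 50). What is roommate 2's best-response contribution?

Others' total = 170 ≥ 160; contributing adds cost 40 for no extra benefit.
Best response: 0.

0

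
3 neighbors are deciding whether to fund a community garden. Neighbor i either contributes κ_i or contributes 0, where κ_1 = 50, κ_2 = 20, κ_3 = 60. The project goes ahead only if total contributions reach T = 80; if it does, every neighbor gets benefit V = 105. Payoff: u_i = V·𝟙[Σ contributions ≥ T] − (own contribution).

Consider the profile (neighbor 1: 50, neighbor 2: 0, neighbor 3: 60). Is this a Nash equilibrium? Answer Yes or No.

Total = 110 ≥ 80: provided.
Neighbor 1 (pledges 50, payoff 55): dropping to 0 → total 60, payoff 0. No gain.
Neighbor 2 (pledges 0, payoff 105): pledging 20 → total 130, payoff 85. No gain.
Neighbor 3 (pledges 60, payoff 45): dropping to 0 → total 50, payoff 0. No gain.

Yes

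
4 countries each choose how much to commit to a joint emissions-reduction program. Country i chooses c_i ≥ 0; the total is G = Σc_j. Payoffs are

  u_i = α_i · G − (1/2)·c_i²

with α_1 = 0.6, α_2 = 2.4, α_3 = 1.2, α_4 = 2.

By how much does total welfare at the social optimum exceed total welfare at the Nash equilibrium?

44.22

Country i's FOC: ∂u_i/∂c_i = α_i − c_i = 0, so c_i* = α_i.
NE contributions = (0.6, 2.4, 1.2, 2); G = 6.2.
W^NE = (Σα)·G − ½Σα_i² = 6.2² − ½·11.56 = 32.66.
Planner sets c_i = Σα_j = 6.2 for every i, so G^SO = 4·6.2 = 24.8.
W^SO = (Σα)·G^SO − ½·4·(Σα)² = (4/2)·6.2² = 76.88.
Deadweight loss = W^SO − W^NE = 44.22.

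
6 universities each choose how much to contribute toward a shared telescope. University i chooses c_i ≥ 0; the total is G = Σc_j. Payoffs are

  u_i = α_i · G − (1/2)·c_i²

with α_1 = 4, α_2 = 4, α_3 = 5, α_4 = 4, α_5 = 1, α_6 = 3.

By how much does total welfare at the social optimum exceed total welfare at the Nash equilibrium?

University i's FOC: ∂u_i/∂c_i = α_i − c_i = 0, so c_i* = α_i.
NE contributions = (4, 4, 5, 4, 1, 3); G = 21.
W^NE = (Σα)·G − ½Σα_i² = 21² − ½·83 = 399.5.
Planner sets c_i = Σα_j = 21 for every i, so G^SO = 6·21 = 126.
W^SO = (Σα)·G^SO − ½·6·(Σα)² = (6/2)·21² = 1323.
Deadweight loss = W^SO − W^NE = 923.5.

923.5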